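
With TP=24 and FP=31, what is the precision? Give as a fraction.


Precision = TP / (TP + FP) = 24 / 55 = 24/55.

24/55


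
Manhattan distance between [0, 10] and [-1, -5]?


d = sum of absolute differences: |0--1|=1 + |10--5|=15 = 16.

16


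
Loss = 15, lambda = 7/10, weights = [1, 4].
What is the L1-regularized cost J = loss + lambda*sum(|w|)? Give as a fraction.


L1 norm = sum(|w|) = 5. J = 15 + 7/10 * 5 = 37/2.

37/2


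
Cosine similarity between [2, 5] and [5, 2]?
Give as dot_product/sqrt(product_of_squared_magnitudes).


dot = 20. |a|^2 = 29, |b|^2 = 29. cos = 20/sqrt(841).

20/sqrt(841)


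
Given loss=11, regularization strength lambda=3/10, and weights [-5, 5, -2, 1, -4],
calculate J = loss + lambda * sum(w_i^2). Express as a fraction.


L2 sq norm = sum(w^2) = 71. J = 11 + 3/10 * 71 = 323/10.

323/10


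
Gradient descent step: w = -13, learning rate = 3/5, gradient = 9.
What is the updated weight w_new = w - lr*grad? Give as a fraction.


w_new = -13 - 3/5 * 9 = -13 - 27/5 = -92/5.

-92/5


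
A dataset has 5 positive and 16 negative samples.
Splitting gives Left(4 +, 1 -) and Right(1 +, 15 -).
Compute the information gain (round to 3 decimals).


H(parent) = 0.7919. H(left) = 0.7219, H(right) = 0.3373. Weighted = (5/21)*0.7219 + (16/21)*0.3373 = 0.4289. IG = 0.7919 - 0.4289 = 0.3630, which rounds to 0.363.

0.363


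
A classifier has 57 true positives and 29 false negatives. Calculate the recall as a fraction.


Recall = TP / (TP + FN) = 57 / 86 = 57/86.

57/86


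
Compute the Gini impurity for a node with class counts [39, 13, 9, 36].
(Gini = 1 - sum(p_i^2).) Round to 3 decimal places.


Total = 97. Proportions: 39/97, 13/97, 9/97, 36/97. sum(p_i^2) = 0.3260. Gini = 1 - 0.3260 = 0.6740, which rounds to 0.674.

0.674


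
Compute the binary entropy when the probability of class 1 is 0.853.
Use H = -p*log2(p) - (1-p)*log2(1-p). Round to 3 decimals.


H = -0.853*log2(0.853) - 0.147*log2(0.147) = 0.602.

0.602


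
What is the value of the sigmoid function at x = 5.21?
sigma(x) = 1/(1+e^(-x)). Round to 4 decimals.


sigma(5.21) = 1/(1+e^(-5.21)) = 1/(1+0.005462) = 1/1.005462 = 0.9946.

0.9946


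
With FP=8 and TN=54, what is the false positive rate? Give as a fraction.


FPR = FP / (FP + TN) = 8 / 62 = 4/31.

4/31


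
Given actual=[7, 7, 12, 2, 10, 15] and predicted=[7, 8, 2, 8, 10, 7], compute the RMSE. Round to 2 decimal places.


MSE = 33.5000. RMSE = sqrt(33.5000) = 5.79.

5.79


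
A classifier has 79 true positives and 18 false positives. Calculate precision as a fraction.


Precision = TP / (TP + FP) = 79 / 97 = 79/97.

79/97


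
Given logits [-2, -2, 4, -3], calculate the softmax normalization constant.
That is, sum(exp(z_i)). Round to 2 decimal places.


Denom = e^-2=0.1353 + e^-2=0.1353 + e^4=54.5982 + e^-3=0.0498. Sum = 54.9186, which rounds to 54.92.

54.92


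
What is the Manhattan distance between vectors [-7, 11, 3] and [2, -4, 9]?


d = sum of absolute differences: |-7-2|=9 + |11--4|=15 + |3-9|=6 = 30.

30


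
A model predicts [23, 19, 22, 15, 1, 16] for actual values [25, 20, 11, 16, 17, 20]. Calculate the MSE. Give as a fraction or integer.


MSE = (1/6) * ((25-23)^2=4 + (20-19)^2=1 + (11-22)^2=121 + (16-15)^2=1 + (17-1)^2=256 + (20-16)^2=16). Sum = 399. MSE = 133/2.

133/2


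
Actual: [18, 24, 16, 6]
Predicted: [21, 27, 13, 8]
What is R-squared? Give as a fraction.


Mean(y) = 16. SS_res = 31. SS_tot = 168. R^2 = 1 - 31/(168) = 137/168.

137/168


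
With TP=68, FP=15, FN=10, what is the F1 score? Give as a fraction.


Precision = 68/83 = 68/83. Recall = 68/78 = 34/39. F1 = 2*P*R/(P+R) = 136/161.

136/161


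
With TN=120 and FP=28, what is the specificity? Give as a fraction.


Specificity = TN / (TN + FP) = 120 / 148 = 30/37.

30/37


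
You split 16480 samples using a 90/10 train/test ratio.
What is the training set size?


Test set = 16480 * 10% = 1648. Training set = 16480 - 1648 = 14832.

14832


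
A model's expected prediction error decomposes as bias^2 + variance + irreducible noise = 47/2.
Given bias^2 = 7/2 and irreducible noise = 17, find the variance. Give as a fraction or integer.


Total error = bias^2 + variance + irreducible noise. So variance = 47/2 - 7/2 - 17 = 3.

3


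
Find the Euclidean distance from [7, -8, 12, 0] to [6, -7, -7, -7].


d = sqrt(sum of squared differences). (7-6)^2=1, (-8--7)^2=1, (12--7)^2=361, (0--7)^2=49. Sum = 412.

sqrt(412)


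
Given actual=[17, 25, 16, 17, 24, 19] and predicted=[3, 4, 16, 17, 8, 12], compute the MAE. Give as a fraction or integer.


MAE = (1/6) * (|17-3|=14 + |25-4|=21 + |16-16|=0 + |17-17|=0 + |24-8|=16 + |19-12|=7). Sum = 58. MAE = 29/3.

29/3


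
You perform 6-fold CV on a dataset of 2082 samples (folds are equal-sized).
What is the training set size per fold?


Each validation fold has 2082/6 = 347 samples. Training set = 2082 - 347 = 1735.

1735


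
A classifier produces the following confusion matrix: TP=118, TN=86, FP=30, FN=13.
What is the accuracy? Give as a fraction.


Accuracy = (TP + TN) / (TP + TN + FP + FN) = (118 + 86) / 247 = 204/247.

204/247


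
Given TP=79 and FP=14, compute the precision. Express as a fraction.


Precision = TP / (TP + FP) = 79 / 93 = 79/93.

79/93


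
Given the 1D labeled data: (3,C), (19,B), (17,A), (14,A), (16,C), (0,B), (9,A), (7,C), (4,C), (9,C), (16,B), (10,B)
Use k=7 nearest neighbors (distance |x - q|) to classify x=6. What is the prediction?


Distances: |3-6|=3, |19-6|=13, |17-6|=11, |14-6|=8, |16-6|=10, |0-6|=6, |9-6|=3, |7-6|=1, |4-6|=2, |9-6|=3, |16-6|=10, |10-6|=4. 7 nearest: (7,C), (4,C), (9,A), (3,C), (9,C), (10,B), (0,B). Counts: {'C': 4, 'A': 1, 'B': 2}. Majority class: C.

C


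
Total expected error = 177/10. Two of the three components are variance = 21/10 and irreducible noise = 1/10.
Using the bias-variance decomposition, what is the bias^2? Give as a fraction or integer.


Total error = bias^2 + variance + irreducible noise. So bias^2 = 177/10 - 21/10 - 1/10 = 31/2.

31/2


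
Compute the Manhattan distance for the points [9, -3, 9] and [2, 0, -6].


d = sum of absolute differences: |9-2|=7 + |-3-0|=3 + |9--6|=15 = 25.

25


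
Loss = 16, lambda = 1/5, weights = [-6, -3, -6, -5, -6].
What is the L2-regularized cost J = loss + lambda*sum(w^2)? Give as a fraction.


L2 sq norm = sum(w^2) = 142. J = 16 + 1/5 * 142 = 222/5.

222/5


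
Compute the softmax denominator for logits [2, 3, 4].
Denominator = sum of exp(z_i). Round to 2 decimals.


Denom = e^2=7.3891 + e^3=20.0855 + e^4=54.5982. Sum = 82.0728, which rounds to 82.07.

82.07


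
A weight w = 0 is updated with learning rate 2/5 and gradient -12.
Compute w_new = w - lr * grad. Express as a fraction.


w_new = 0 - 2/5 * -12 = 0 - -24/5 = 24/5.

24/5


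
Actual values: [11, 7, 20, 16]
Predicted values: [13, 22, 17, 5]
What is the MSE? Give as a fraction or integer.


MSE = (1/4) * ((11-13)^2=4 + (7-22)^2=225 + (20-17)^2=9 + (16-5)^2=121). Sum = 359. MSE = 359/4.

359/4


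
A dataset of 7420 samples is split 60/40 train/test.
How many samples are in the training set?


Test set = 7420 * 40% = 2968. Training set = 7420 - 2968 = 4452.

4452


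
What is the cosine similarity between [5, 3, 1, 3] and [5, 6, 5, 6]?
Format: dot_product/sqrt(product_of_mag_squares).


dot = 66. |a|^2 = 44, |b|^2 = 122. cos = 66/sqrt(5368).

66/sqrt(5368)


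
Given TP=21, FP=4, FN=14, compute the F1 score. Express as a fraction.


Precision = 21/25 = 21/25. Recall = 21/35 = 3/5. F1 = 2*P*R/(P+R) = 7/10.

7/10


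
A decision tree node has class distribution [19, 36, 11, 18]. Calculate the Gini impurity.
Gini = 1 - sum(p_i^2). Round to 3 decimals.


Total = 84. Proportions: 19/84, 36/84, 11/84, 18/84. sum(p_i^2) = 0.2979. Gini = 1 - 0.2979 = 0.7021, which rounds to 0.702.

0.702


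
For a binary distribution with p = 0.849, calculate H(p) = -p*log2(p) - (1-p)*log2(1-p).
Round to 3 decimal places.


H = -0.849*log2(0.849) - 0.151*log2(0.151) = 0.612.

0.612


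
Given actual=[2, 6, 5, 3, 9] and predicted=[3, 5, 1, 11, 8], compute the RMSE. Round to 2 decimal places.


MSE = 16.6000. RMSE = sqrt(16.6000) = 4.07.

4.07


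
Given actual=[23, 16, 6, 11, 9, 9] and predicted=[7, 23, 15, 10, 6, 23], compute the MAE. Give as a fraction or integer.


MAE = (1/6) * (|23-7|=16 + |16-23|=7 + |6-15|=9 + |11-10|=1 + |9-6|=3 + |9-23|=14). Sum = 50. MAE = 25/3.

25/3


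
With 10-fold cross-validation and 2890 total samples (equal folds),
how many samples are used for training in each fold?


Each validation fold has 2890/10 = 289 samples. Training set = 2890 - 289 = 2601.

2601


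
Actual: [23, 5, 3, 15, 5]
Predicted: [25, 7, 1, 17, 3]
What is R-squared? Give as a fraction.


Mean(y) = 51/5. SS_res = 20. SS_tot = 1464/5. R^2 = 1 - 20/(1464/5) = 341/366.

341/366


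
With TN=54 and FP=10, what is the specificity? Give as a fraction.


Specificity = TN / (TN + FP) = 54 / 64 = 27/32.

27/32


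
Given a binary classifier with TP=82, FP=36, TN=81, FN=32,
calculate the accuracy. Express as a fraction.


Accuracy = (TP + TN) / (TP + TN + FP + FN) = (82 + 81) / 231 = 163/231.

163/231


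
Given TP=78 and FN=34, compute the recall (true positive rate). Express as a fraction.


Recall = TP / (TP + FN) = 78 / 112 = 39/56.

39/56


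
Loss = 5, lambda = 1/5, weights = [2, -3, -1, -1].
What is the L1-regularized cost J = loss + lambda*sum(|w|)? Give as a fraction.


L1 norm = sum(|w|) = 7. J = 5 + 1/5 * 7 = 32/5.

32/5


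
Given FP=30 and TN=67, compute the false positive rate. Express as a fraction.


FPR = FP / (FP + TN) = 30 / 97 = 30/97.

30/97


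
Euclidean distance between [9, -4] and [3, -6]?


d = sqrt(sum of squared differences). (9-3)^2=36, (-4--6)^2=4. Sum = 40.

sqrt(40)


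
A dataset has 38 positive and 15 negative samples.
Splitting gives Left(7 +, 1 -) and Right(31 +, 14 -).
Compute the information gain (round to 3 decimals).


H(parent) = 0.8595. H(left) = 0.5436, H(right) = 0.8945. Weighted = (8/53)*0.5436 + (45/53)*0.8945 = 0.8415. IG = 0.8595 - 0.8415 = 0.0180, which rounds to 0.018.

0.018


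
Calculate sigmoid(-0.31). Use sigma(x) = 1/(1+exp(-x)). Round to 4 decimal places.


sigma(-0.31) = 1/(1+e^(0.31)) = 1/(1+1.363425) = 1/2.363425 = 0.4231.

0.4231


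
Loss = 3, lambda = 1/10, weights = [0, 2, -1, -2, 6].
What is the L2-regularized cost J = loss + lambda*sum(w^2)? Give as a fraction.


L2 sq norm = sum(w^2) = 45. J = 3 + 1/10 * 45 = 15/2.

15/2


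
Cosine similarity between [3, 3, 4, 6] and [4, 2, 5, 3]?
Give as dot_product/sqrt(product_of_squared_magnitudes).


dot = 56. |a|^2 = 70, |b|^2 = 54. cos = 56/sqrt(3780).

56/sqrt(3780)


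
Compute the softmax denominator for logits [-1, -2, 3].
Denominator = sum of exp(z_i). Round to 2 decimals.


Denom = e^-1=0.3679 + e^-2=0.1353 + e^3=20.0855. Sum = 20.5887, which rounds to 20.59.

20.59


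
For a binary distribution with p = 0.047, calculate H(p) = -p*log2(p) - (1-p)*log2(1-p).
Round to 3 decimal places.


H = -0.047*log2(0.047) - 0.953*log2(0.953) = 0.274.

0.274


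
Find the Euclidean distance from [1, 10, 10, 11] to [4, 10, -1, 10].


d = sqrt(sum of squared differences). (1-4)^2=9, (10-10)^2=0, (10--1)^2=121, (11-10)^2=1. Sum = 131.

sqrt(131)


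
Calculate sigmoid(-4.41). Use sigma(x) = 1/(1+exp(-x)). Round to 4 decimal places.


sigma(-4.41) = 1/(1+e^(4.41)) = 1/(1+82.269464) = 1/83.269464 = 0.0120.

0.0120


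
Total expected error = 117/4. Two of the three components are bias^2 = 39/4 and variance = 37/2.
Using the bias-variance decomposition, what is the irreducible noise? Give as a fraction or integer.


Total error = bias^2 + variance + irreducible noise. So irreducible noise = 117/4 - 39/4 - 37/2 = 1.

1


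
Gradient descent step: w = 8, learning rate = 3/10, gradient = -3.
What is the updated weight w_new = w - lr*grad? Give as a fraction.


w_new = 8 - 3/10 * -3 = 8 - -9/10 = 89/10.

89/10


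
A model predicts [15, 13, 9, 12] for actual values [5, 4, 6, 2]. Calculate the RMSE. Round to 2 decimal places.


MSE = 72.5000. RMSE = sqrt(72.5000) = 8.51.

8.51


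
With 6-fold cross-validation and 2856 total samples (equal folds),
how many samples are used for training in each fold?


Each validation fold has 2856/6 = 476 samples. Training set = 2856 - 476 = 2380.

2380


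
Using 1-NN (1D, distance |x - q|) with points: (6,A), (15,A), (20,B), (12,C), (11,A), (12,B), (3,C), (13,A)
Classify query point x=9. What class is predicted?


Distances: |6-9|=3, |15-9|=6, |20-9|=11, |12-9|=3, |11-9|=2, |12-9|=3, |3-9|=6, |13-9|=4. 1 nearest: (11,A). Counts: {'A': 1}. Majority class: A.

A


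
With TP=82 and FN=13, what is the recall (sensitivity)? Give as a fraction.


Recall = TP / (TP + FN) = 82 / 95 = 82/95.

82/95


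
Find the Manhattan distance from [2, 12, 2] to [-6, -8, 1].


d = sum of absolute differences: |2--6|=8 + |12--8|=20 + |2-1|=1 = 29.

29


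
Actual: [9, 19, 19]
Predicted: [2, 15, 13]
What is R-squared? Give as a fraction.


Mean(y) = 47/3. SS_res = 101. SS_tot = 200/3. R^2 = 1 - 101/(200/3) = -103/200.

-103/200


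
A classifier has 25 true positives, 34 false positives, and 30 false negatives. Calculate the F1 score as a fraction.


Precision = 25/59 = 25/59. Recall = 25/55 = 5/11. F1 = 2*P*R/(P+R) = 25/57.

25/57


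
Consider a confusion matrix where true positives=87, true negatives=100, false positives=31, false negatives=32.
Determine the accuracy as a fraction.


Accuracy = (TP + TN) / (TP + TN + FP + FN) = (87 + 100) / 250 = 187/250.

187/250


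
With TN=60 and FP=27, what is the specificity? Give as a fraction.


Specificity = TN / (TN + FP) = 60 / 87 = 20/29.

20/29


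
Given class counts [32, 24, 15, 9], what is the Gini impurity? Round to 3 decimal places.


Total = 80. Proportions: 32/80, 24/80, 15/80, 9/80. sum(p_i^2) = 0.2978. Gini = 1 - 0.2978 = 0.7022, which rounds to 0.702.

0.702


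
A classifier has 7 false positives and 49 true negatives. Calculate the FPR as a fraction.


FPR = FP / (FP + TN) = 7 / 56 = 1/8.

1/8


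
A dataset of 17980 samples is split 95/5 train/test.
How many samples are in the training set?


Test set = 17980 * 5% = 899. Training set = 17980 - 899 = 17081.

17081


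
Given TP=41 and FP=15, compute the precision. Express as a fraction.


Precision = TP / (TP + FP) = 41 / 56 = 41/56.

41/56


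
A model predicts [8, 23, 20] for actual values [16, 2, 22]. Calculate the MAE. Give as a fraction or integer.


MAE = (1/3) * (|16-8|=8 + |2-23|=21 + |22-20|=2). Sum = 31. MAE = 31/3.

31/3


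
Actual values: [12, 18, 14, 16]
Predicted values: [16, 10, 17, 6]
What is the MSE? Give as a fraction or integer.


MSE = (1/4) * ((12-16)^2=16 + (18-10)^2=64 + (14-17)^2=9 + (16-6)^2=100). Sum = 189. MSE = 189/4.

189/4


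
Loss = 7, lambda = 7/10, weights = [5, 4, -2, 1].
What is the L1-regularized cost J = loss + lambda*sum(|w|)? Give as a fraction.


L1 norm = sum(|w|) = 12. J = 7 + 7/10 * 12 = 77/5.

77/5


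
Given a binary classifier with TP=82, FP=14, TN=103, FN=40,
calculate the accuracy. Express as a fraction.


Accuracy = (TP + TN) / (TP + TN + FP + FN) = (82 + 103) / 239 = 185/239.

185/239


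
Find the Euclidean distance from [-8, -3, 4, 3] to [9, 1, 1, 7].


d = sqrt(sum of squared differences). (-8-9)^2=289, (-3-1)^2=16, (4-1)^2=9, (3-7)^2=16. Sum = 330.

sqrt(330)


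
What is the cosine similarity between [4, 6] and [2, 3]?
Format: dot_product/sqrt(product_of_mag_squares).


dot = 26. |a|^2 = 52, |b|^2 = 13. cos = 26/sqrt(676).

26/sqrt(676)


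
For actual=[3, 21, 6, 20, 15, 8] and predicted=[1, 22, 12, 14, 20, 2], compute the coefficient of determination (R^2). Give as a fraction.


Mean(y) = 73/6. SS_res = 138. SS_tot = 1721/6. R^2 = 1 - 138/(1721/6) = 893/1721.

893/1721


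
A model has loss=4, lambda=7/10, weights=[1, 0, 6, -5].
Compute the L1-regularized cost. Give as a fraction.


L1 norm = sum(|w|) = 12. J = 4 + 7/10 * 12 = 62/5.

62/5


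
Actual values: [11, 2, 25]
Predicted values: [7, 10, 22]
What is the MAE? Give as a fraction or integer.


MAE = (1/3) * (|11-7|=4 + |2-10|=8 + |25-22|=3). Sum = 15. MAE = 5.

5


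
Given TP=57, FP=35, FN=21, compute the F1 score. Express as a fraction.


Precision = 57/92 = 57/92. Recall = 57/78 = 19/26. F1 = 2*P*R/(P+R) = 57/85.

57/85


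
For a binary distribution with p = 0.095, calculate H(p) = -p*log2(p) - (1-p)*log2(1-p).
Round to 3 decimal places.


H = -0.095*log2(0.095) - 0.905*log2(0.905) = 0.453.

0.453


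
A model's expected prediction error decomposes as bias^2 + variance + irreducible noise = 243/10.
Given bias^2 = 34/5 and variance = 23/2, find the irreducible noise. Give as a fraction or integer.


Total error = bias^2 + variance + irreducible noise. So irreducible noise = 243/10 - 34/5 - 23/2 = 6.

6


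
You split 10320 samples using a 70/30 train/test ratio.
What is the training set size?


Test set = 10320 * 30% = 3096. Training set = 10320 - 3096 = 7224.

7224


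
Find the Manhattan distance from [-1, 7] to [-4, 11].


d = sum of absolute differences: |-1--4|=3 + |7-11|=4 = 7.

7


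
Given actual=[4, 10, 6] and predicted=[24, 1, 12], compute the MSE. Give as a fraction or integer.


MSE = (1/3) * ((4-24)^2=400 + (10-1)^2=81 + (6-12)^2=36). Sum = 517. MSE = 517/3.

517/3


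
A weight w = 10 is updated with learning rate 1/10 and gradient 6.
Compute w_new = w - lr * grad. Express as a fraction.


w_new = 10 - 1/10 * 6 = 10 - 3/5 = 47/5.

47/5


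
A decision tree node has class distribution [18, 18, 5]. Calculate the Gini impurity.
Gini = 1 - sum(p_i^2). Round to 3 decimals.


Total = 41. Proportions: 18/41, 18/41, 5/41. sum(p_i^2) = 0.4004. Gini = 1 - 0.4004 = 0.5996, which rounds to 0.600.

0.600


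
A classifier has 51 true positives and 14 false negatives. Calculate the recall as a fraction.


Recall = TP / (TP + FN) = 51 / 65 = 51/65.

51/65


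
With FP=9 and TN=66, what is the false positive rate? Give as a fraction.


FPR = FP / (FP + TN) = 9 / 75 = 3/25.

3/25


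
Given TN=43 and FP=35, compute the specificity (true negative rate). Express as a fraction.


Specificity = TN / (TN + FP) = 43 / 78 = 43/78.

43/78


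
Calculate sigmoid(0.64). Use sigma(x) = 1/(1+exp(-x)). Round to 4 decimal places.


sigma(0.64) = 1/(1+e^(-0.64)) = 1/(1+0.527292) = 1/1.527292 = 0.6548.

0.6548


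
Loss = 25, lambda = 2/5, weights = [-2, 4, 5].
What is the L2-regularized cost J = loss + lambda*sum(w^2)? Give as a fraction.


L2 sq norm = sum(w^2) = 45. J = 25 + 2/5 * 45 = 43.

43


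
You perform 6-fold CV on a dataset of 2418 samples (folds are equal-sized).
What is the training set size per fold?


Each validation fold has 2418/6 = 403 samples. Training set = 2418 - 403 = 2015.

2015


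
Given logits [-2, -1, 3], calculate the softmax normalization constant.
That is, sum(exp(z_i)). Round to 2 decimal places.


Denom = e^-2=0.1353 + e^-1=0.3679 + e^3=20.0855. Sum = 20.5887, which rounds to 20.59.

20.59


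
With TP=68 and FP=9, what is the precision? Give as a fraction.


Precision = TP / (TP + FP) = 68 / 77 = 68/77.

68/77


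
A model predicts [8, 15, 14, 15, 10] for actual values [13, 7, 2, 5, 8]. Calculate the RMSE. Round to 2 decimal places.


MSE = 67.4000. RMSE = sqrt(67.4000) = 8.21.

8.21


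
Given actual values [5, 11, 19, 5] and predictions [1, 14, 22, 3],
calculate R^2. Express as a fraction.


Mean(y) = 10. SS_res = 38. SS_tot = 132. R^2 = 1 - 38/(132) = 47/66.

47/66


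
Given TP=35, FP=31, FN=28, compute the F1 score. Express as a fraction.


Precision = 35/66 = 35/66. Recall = 35/63 = 5/9. F1 = 2*P*R/(P+R) = 70/129.

70/129


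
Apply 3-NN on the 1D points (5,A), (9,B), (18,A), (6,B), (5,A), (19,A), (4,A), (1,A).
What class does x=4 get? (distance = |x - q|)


Distances: |5-4|=1, |9-4|=5, |18-4|=14, |6-4|=2, |5-4|=1, |19-4|=15, |4-4|=0, |1-4|=3. 3 nearest: (4,A), (5,A), (5,A). Counts: {'A': 3}. Majority class: A.

A


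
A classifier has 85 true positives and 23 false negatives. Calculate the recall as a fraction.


Recall = TP / (TP + FN) = 85 / 108 = 85/108.

85/108


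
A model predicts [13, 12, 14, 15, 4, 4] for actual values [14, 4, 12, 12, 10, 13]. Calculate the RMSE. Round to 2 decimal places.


MSE = 32.5000. RMSE = sqrt(32.5000) = 5.70.

5.70


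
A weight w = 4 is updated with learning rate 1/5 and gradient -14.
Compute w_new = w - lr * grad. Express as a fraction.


w_new = 4 - 1/5 * -14 = 4 - -14/5 = 34/5.

34/5


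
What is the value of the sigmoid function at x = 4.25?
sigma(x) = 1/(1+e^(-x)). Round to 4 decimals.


sigma(4.25) = 1/(1+e^(-4.25)) = 1/(1+0.014264) = 1/1.014264 = 0.9859.

0.9859


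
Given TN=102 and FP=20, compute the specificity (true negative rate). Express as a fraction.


Specificity = TN / (TN + FP) = 102 / 122 = 51/61.

51/61


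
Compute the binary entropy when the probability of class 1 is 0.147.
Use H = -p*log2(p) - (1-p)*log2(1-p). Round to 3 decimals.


H = -0.147*log2(0.147) - 0.853*log2(0.853) = 0.602.

0.602


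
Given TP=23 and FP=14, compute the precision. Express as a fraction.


Precision = TP / (TP + FP) = 23 / 37 = 23/37.

23/37


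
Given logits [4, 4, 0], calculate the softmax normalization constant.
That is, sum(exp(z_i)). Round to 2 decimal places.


Denom = e^4=54.5982 + e^4=54.5982 + e^0=1.0000. Sum = 110.1964, which rounds to 110.20.

110.20


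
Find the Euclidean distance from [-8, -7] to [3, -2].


d = sqrt(sum of squared differences). (-8-3)^2=121, (-7--2)^2=25. Sum = 146.

sqrt(146)


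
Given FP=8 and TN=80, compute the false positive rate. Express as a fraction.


FPR = FP / (FP + TN) = 8 / 88 = 1/11.

1/11


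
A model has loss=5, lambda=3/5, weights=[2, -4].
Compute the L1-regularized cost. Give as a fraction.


L1 norm = sum(|w|) = 6. J = 5 + 3/5 * 6 = 43/5.

43/5


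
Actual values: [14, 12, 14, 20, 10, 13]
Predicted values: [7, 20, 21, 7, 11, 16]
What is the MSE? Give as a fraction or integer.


MSE = (1/6) * ((14-7)^2=49 + (12-20)^2=64 + (14-21)^2=49 + (20-7)^2=169 + (10-11)^2=1 + (13-16)^2=9). Sum = 341. MSE = 341/6.

341/6


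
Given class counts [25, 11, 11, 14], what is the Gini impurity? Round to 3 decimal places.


Total = 61. Proportions: 25/61, 11/61, 11/61, 14/61. sum(p_i^2) = 0.2857. Gini = 1 - 0.2857 = 0.7143, which rounds to 0.714.

0.714


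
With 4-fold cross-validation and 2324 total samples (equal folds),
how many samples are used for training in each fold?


Each validation fold has 2324/4 = 581 samples. Training set = 2324 - 581 = 1743.

1743


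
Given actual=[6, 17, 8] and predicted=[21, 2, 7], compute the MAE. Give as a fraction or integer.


MAE = (1/3) * (|6-21|=15 + |17-2|=15 + |8-7|=1). Sum = 31. MAE = 31/3.

31/3


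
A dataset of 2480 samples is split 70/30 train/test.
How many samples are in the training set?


Test set = 2480 * 30% = 744. Training set = 2480 - 744 = 1736.

1736


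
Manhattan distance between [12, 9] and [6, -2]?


d = sum of absolute differences: |12-6|=6 + |9--2|=11 = 17.

17


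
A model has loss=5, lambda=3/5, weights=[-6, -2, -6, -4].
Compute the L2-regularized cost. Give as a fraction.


L2 sq norm = sum(w^2) = 92. J = 5 + 3/5 * 92 = 301/5.

301/5


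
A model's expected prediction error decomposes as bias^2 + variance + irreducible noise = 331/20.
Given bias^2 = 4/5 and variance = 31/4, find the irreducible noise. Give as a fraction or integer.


Total error = bias^2 + variance + irreducible noise. So irreducible noise = 331/20 - 4/5 - 31/4 = 8.

8


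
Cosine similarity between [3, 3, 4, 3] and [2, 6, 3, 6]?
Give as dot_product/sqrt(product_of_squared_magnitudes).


dot = 54. |a|^2 = 43, |b|^2 = 85. cos = 54/sqrt(3655).

54/sqrt(3655)


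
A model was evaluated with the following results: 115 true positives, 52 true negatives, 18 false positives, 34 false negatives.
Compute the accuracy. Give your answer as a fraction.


Accuracy = (TP + TN) / (TP + TN + FP + FN) = (115 + 52) / 219 = 167/219.

167/219


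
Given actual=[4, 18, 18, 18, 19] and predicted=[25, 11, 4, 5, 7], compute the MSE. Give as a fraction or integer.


MSE = (1/5) * ((4-25)^2=441 + (18-11)^2=49 + (18-4)^2=196 + (18-5)^2=169 + (19-7)^2=144). Sum = 999. MSE = 999/5.

999/5


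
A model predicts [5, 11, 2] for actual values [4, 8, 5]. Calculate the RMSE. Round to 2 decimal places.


MSE = 6.3333. RMSE = sqrt(6.3333) = 2.52.

2.52


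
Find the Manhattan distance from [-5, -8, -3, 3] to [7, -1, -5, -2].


d = sum of absolute differences: |-5-7|=12 + |-8--1|=7 + |-3--5|=2 + |3--2|=5 = 26.

26


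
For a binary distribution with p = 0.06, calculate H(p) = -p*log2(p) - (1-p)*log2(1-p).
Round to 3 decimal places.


H = -0.06*log2(0.06) - 0.94*log2(0.94) = 0.327.

0.327


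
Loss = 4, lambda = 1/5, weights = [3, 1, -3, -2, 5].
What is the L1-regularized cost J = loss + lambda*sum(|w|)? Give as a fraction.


L1 norm = sum(|w|) = 14. J = 4 + 1/5 * 14 = 34/5.

34/5


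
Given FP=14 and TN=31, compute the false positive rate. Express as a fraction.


FPR = FP / (FP + TN) = 14 / 45 = 14/45.

14/45


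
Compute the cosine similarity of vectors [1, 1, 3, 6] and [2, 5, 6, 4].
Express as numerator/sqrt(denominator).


dot = 49. |a|^2 = 47, |b|^2 = 81. cos = 49/sqrt(3807).

49/sqrt(3807)


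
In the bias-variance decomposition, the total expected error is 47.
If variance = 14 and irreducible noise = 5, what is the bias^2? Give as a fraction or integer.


Total error = bias^2 + variance + irreducible noise. So bias^2 = 47 - 14 - 5 = 28.

28


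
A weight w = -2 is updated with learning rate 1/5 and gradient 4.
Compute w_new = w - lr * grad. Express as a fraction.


w_new = -2 - 1/5 * 4 = -2 - 4/5 = -14/5.

-14/5


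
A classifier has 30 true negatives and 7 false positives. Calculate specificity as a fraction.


Specificity = TN / (TN + FP) = 30 / 37 = 30/37.

30/37


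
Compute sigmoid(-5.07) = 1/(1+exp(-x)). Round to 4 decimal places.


sigma(-5.07) = 1/(1+e^(5.07)) = 1/(1+159.174327) = 1/160.174327 = 0.0062.

0.0062


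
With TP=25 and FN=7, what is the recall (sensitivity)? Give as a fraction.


Recall = TP / (TP + FN) = 25 / 32 = 25/32.

25/32


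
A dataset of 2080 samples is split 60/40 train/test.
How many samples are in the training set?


Test set = 2080 * 40% = 832. Training set = 2080 - 832 = 1248.

1248


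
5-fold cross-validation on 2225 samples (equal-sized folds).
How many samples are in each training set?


Each validation fold has 2225/5 = 445 samples. Training set = 2225 - 445 = 1780.

1780


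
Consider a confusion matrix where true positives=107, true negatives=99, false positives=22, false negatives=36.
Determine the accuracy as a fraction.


Accuracy = (TP + TN) / (TP + TN + FP + FN) = (107 + 99) / 264 = 103/132.

103/132


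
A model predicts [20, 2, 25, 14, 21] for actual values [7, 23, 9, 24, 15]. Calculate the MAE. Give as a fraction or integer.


MAE = (1/5) * (|7-20|=13 + |23-2|=21 + |9-25|=16 + |24-14|=10 + |15-21|=6). Sum = 66. MAE = 66/5.

66/5


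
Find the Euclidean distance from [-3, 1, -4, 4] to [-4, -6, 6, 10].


d = sqrt(sum of squared differences). (-3--4)^2=1, (1--6)^2=49, (-4-6)^2=100, (4-10)^2=36. Sum = 186.

sqrt(186)


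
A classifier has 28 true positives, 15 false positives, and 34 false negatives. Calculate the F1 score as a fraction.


Precision = 28/43 = 28/43. Recall = 28/62 = 14/31. F1 = 2*P*R/(P+R) = 8/15.

8/15


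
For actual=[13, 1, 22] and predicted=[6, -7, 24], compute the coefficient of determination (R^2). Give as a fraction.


Mean(y) = 12. SS_res = 117. SS_tot = 222. R^2 = 1 - 117/(222) = 35/74.

35/74


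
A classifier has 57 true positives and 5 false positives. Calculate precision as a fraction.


Precision = TP / (TP + FP) = 57 / 62 = 57/62.

57/62


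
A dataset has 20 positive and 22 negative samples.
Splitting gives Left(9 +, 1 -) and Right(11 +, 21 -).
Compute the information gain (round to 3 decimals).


H(parent) = 0.9984. H(left) = 0.4690, H(right) = 0.9284. Weighted = (10/42)*0.4690 + (32/42)*0.9284 = 0.8190. IG = 0.9984 - 0.8190 = 0.1794, which rounds to 0.179.

0.179


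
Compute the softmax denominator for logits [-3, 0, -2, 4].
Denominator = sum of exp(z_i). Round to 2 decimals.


Denom = e^-3=0.0498 + e^0=1.0000 + e^-2=0.1353 + e^4=54.5982. Sum = 55.7833, which rounds to 55.78.

55.78


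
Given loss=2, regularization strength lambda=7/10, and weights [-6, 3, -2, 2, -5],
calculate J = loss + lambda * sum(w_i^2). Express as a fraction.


L2 sq norm = sum(w^2) = 78. J = 2 + 7/10 * 78 = 283/5.

283/5


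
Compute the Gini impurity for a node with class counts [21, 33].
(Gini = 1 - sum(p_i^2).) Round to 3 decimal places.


Total = 54. Proportions: 21/54, 33/54. sum(p_i^2) = 0.5247. Gini = 1 - 0.5247 = 0.4753, which rounds to 0.475.

0.475


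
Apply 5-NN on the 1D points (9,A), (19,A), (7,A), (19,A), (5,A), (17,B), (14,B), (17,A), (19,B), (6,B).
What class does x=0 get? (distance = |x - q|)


Distances: |9-0|=9, |19-0|=19, |7-0|=7, |19-0|=19, |5-0|=5, |17-0|=17, |14-0|=14, |17-0|=17, |19-0|=19, |6-0|=6. 5 nearest: (5,A), (6,B), (7,A), (9,A), (14,B). Counts: {'A': 3, 'B': 2}. Majority class: A.

A


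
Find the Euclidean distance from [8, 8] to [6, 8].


d = sqrt(sum of squared differences). (8-6)^2=4, (8-8)^2=0. Sum = 4.

2


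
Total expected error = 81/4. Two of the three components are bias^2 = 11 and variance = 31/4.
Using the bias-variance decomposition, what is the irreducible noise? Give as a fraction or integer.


Total error = bias^2 + variance + irreducible noise. So irreducible noise = 81/4 - 11 - 31/4 = 3/2.

3/2


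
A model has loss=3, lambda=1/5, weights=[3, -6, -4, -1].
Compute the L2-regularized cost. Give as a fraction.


L2 sq norm = sum(w^2) = 62. J = 3 + 1/5 * 62 = 77/5.

77/5


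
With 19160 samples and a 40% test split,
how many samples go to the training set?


Test set = 19160 * 40% = 7664. Training set = 19160 - 7664 = 11496.

11496


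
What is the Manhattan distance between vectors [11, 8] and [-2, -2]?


d = sum of absolute differences: |11--2|=13 + |8--2|=10 = 23.

23


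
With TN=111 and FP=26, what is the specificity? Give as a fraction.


Specificity = TN / (TN + FP) = 111 / 137 = 111/137.

111/137


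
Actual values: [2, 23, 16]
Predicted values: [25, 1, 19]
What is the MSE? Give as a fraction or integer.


MSE = (1/3) * ((2-25)^2=529 + (23-1)^2=484 + (16-19)^2=9). Sum = 1022. MSE = 1022/3.

1022/3


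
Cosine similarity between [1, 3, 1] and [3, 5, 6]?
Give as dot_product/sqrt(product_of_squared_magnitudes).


dot = 24. |a|^2 = 11, |b|^2 = 70. cos = 24/sqrt(770).

24/sqrt(770)


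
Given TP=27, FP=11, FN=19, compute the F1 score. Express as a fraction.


Precision = 27/38 = 27/38. Recall = 27/46 = 27/46. F1 = 2*P*R/(P+R) = 9/14.

9/14


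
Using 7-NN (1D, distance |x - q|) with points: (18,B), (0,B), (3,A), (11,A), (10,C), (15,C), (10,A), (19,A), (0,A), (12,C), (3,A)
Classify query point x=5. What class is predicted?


Distances: |18-5|=13, |0-5|=5, |3-5|=2, |11-5|=6, |10-5|=5, |15-5|=10, |10-5|=5, |19-5|=14, |0-5|=5, |12-5|=7, |3-5|=2. 7 nearest: (3,A), (3,A), (10,A), (0,A), (0,B), (10,C), (11,A). Counts: {'A': 5, 'B': 1, 'C': 1}. Majority class: A.

A


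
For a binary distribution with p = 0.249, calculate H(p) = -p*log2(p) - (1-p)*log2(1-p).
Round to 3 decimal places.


H = -0.249*log2(0.249) - 0.751*log2(0.751) = 0.810.

0.810


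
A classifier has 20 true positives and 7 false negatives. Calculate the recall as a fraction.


Recall = TP / (TP + FN) = 20 / 27 = 20/27.

20/27


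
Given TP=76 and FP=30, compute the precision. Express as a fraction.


Precision = TP / (TP + FP) = 76 / 106 = 38/53.

38/53


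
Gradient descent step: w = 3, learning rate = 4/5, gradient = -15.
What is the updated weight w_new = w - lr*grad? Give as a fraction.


w_new = 3 - 4/5 * -15 = 3 - -12 = 15.

15


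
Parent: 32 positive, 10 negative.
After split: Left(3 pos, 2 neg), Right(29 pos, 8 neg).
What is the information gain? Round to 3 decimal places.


H(parent) = 0.7919. H(left) = 0.9710, H(right) = 0.7532. Weighted = (5/42)*0.9710 + (37/42)*0.7532 = 0.7791. IG = 0.7919 - 0.7791 = 0.0128, which rounds to 0.013.

0.013


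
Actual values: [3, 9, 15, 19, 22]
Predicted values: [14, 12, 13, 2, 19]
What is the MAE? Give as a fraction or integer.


MAE = (1/5) * (|3-14|=11 + |9-12|=3 + |15-13|=2 + |19-2|=17 + |22-19|=3). Sum = 36. MAE = 36/5.

36/5


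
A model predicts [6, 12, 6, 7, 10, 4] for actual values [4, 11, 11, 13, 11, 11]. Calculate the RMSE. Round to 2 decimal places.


MSE = 19.3333. RMSE = sqrt(19.3333) = 4.40.

4.40


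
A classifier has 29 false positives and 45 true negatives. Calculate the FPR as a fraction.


FPR = FP / (FP + TN) = 29 / 74 = 29/74.

29/74


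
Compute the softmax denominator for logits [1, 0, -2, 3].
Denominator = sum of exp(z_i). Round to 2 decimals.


Denom = e^1=2.7183 + e^0=1.0000 + e^-2=0.1353 + e^3=20.0855. Sum = 23.9391, which rounds to 23.94.

23.94


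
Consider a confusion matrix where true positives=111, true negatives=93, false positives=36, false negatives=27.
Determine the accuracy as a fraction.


Accuracy = (TP + TN) / (TP + TN + FP + FN) = (111 + 93) / 267 = 68/89.

68/89


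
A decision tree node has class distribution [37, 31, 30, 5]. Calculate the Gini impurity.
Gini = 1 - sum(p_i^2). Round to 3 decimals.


Total = 103. Proportions: 37/103, 31/103, 30/103, 5/103. sum(p_i^2) = 0.3068. Gini = 1 - 0.3068 = 0.6932, which rounds to 0.693.

0.693


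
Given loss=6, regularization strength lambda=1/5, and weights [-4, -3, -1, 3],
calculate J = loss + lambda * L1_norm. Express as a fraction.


L1 norm = sum(|w|) = 11. J = 6 + 1/5 * 11 = 41/5.

41/5


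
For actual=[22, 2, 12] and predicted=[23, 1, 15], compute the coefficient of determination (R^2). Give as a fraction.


Mean(y) = 12. SS_res = 11. SS_tot = 200. R^2 = 1 - 11/(200) = 189/200.

189/200


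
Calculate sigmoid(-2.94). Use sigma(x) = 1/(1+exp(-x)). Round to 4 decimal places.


sigma(-2.94) = 1/(1+e^(2.94)) = 1/(1+18.915846) = 1/19.915846 = 0.0502.

0.0502


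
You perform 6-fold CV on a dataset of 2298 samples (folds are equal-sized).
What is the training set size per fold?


Each validation fold has 2298/6 = 383 samples. Training set = 2298 - 383 = 1915.

1915


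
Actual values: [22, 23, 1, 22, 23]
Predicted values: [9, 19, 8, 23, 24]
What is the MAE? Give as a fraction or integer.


MAE = (1/5) * (|22-9|=13 + |23-19|=4 + |1-8|=7 + |22-23|=1 + |23-24|=1). Sum = 26. MAE = 26/5.

26/5


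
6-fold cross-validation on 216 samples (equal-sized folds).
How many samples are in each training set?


Each validation fold has 216/6 = 36 samples. Training set = 216 - 36 = 180.

180


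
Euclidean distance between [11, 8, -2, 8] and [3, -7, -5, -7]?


d = sqrt(sum of squared differences). (11-3)^2=64, (8--7)^2=225, (-2--5)^2=9, (8--7)^2=225. Sum = 523.

sqrt(523)


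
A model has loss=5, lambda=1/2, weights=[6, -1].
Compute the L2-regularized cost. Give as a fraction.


L2 sq norm = sum(w^2) = 37. J = 5 + 1/2 * 37 = 47/2.

47/2


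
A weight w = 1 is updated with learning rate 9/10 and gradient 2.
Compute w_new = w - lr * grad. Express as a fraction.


w_new = 1 - 9/10 * 2 = 1 - 9/5 = -4/5.

-4/5


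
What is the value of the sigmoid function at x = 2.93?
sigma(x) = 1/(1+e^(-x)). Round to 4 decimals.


sigma(2.93) = 1/(1+e^(-2.93)) = 1/(1+0.053397) = 1/1.053397 = 0.9493.

0.9493


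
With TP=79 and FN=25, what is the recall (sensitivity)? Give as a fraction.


Recall = TP / (TP + FN) = 79 / 104 = 79/104.

79/104


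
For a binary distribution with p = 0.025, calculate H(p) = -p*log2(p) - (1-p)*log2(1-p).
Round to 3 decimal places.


H = -0.025*log2(0.025) - 0.975*log2(0.975) = 0.169.

0.169


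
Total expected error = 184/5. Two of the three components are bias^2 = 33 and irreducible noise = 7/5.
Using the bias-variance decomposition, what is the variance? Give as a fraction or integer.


Total error = bias^2 + variance + irreducible noise. So variance = 184/5 - 33 - 7/5 = 12/5.

12/5


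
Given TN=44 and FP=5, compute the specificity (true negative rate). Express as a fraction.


Specificity = TN / (TN + FP) = 44 / 49 = 44/49.

44/49


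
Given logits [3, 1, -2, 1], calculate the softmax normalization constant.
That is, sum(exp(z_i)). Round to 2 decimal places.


Denom = e^3=20.0855 + e^1=2.7183 + e^-2=0.1353 + e^1=2.7183. Sum = 25.6574, which rounds to 25.66.

25.66


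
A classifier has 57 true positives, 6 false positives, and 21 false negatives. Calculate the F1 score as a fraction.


Precision = 57/63 = 19/21. Recall = 57/78 = 19/26. F1 = 2*P*R/(P+R) = 38/47.

38/47


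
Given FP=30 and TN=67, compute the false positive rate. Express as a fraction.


FPR = FP / (FP + TN) = 30 / 97 = 30/97.

30/97


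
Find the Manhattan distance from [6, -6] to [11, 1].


d = sum of absolute differences: |6-11|=5 + |-6-1|=7 = 12.

12


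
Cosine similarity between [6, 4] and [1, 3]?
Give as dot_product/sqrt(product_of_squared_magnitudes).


dot = 18. |a|^2 = 52, |b|^2 = 10. cos = 18/sqrt(520).

18/sqrt(520)


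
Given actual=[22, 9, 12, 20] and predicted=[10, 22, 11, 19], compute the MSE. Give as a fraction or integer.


MSE = (1/4) * ((22-10)^2=144 + (9-22)^2=169 + (12-11)^2=1 + (20-19)^2=1). Sum = 315. MSE = 315/4.

315/4


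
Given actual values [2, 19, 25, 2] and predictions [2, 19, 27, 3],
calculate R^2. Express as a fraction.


Mean(y) = 12. SS_res = 5. SS_tot = 418. R^2 = 1 - 5/(418) = 413/418.

413/418


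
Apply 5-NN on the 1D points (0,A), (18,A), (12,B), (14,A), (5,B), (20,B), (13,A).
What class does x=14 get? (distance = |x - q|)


Distances: |0-14|=14, |18-14|=4, |12-14|=2, |14-14|=0, |5-14|=9, |20-14|=6, |13-14|=1. 5 nearest: (14,A), (13,A), (12,B), (18,A), (20,B). Counts: {'A': 3, 'B': 2}. Majority class: A.

A


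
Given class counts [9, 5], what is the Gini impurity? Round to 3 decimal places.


Total = 14. Proportions: 9/14, 5/14. sum(p_i^2) = 0.5408. Gini = 1 - 0.5408 = 0.4592, which rounds to 0.459.

0.459


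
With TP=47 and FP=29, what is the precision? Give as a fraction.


Precision = TP / (TP + FP) = 47 / 76 = 47/76.

47/76


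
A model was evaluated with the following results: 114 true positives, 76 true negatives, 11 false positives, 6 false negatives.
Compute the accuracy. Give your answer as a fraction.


Accuracy = (TP + TN) / (TP + TN + FP + FN) = (114 + 76) / 207 = 190/207.

190/207


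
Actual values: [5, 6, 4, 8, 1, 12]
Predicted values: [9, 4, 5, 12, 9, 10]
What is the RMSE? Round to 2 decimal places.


MSE = 17.5000. RMSE = sqrt(17.5000) = 4.18.

4.18


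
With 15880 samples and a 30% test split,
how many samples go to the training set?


Test set = 15880 * 30% = 4764. Training set = 15880 - 4764 = 11116.

11116


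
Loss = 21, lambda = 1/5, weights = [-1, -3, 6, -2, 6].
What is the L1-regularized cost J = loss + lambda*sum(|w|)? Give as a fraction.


L1 norm = sum(|w|) = 18. J = 21 + 1/5 * 18 = 123/5.

123/5
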